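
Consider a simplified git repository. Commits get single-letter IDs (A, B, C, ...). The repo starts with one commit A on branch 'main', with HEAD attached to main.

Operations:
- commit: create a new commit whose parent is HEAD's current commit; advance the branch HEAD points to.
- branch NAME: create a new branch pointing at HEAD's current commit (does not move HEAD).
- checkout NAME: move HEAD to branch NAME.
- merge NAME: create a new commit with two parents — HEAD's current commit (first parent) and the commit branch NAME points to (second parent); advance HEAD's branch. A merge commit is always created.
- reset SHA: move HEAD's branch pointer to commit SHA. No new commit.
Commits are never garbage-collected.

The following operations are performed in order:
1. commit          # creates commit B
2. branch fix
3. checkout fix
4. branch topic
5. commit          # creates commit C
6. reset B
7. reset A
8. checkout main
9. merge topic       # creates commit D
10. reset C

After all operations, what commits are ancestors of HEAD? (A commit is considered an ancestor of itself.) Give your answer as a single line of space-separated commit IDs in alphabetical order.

After op 1 (commit): HEAD=main@B [main=B]
After op 2 (branch): HEAD=main@B [fix=B main=B]
After op 3 (checkout): HEAD=fix@B [fix=B main=B]
After op 4 (branch): HEAD=fix@B [fix=B main=B topic=B]
After op 5 (commit): HEAD=fix@C [fix=C main=B topic=B]
After op 6 (reset): HEAD=fix@B [fix=B main=B topic=B]
After op 7 (reset): HEAD=fix@A [fix=A main=B topic=B]
After op 8 (checkout): HEAD=main@B [fix=A main=B topic=B]
After op 9 (merge): HEAD=main@D [fix=A main=D topic=B]
After op 10 (reset): HEAD=main@C [fix=A main=C topic=B]

Answer: A B C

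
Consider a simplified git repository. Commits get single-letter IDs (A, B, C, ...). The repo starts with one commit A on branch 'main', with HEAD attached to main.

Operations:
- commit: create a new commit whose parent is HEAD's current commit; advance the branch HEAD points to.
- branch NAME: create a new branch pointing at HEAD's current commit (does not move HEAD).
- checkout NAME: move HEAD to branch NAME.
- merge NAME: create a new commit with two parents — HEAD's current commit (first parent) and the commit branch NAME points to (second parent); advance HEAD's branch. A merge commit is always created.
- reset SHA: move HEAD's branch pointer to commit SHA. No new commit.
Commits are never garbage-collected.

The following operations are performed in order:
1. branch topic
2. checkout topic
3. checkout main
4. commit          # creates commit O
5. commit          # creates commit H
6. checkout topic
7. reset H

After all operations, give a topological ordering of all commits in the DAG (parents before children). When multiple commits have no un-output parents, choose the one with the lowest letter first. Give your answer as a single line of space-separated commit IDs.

Answer: A O H

Derivation:
After op 1 (branch): HEAD=main@A [main=A topic=A]
After op 2 (checkout): HEAD=topic@A [main=A topic=A]
After op 3 (checkout): HEAD=main@A [main=A topic=A]
After op 4 (commit): HEAD=main@O [main=O topic=A]
After op 5 (commit): HEAD=main@H [main=H topic=A]
After op 6 (checkout): HEAD=topic@A [main=H topic=A]
After op 7 (reset): HEAD=topic@H [main=H topic=H]
commit A: parents=[]
commit H: parents=['O']
commit O: parents=['A']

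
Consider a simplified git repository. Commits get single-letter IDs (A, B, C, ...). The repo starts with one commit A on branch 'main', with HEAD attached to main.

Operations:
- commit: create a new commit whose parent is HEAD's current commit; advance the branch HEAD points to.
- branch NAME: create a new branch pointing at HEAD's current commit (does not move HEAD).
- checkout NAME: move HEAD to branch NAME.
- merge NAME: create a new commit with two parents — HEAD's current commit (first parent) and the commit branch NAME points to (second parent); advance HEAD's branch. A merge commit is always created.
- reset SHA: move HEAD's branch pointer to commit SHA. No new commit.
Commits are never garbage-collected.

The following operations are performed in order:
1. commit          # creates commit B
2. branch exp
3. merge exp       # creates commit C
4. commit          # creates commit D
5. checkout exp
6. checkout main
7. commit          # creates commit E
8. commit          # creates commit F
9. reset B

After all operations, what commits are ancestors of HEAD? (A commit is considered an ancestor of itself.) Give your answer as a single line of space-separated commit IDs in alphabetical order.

After op 1 (commit): HEAD=main@B [main=B]
After op 2 (branch): HEAD=main@B [exp=B main=B]
After op 3 (merge): HEAD=main@C [exp=B main=C]
After op 4 (commit): HEAD=main@D [exp=B main=D]
After op 5 (checkout): HEAD=exp@B [exp=B main=D]
After op 6 (checkout): HEAD=main@D [exp=B main=D]
After op 7 (commit): HEAD=main@E [exp=B main=E]
After op 8 (commit): HEAD=main@F [exp=B main=F]
After op 9 (reset): HEAD=main@B [exp=B main=B]

Answer: A B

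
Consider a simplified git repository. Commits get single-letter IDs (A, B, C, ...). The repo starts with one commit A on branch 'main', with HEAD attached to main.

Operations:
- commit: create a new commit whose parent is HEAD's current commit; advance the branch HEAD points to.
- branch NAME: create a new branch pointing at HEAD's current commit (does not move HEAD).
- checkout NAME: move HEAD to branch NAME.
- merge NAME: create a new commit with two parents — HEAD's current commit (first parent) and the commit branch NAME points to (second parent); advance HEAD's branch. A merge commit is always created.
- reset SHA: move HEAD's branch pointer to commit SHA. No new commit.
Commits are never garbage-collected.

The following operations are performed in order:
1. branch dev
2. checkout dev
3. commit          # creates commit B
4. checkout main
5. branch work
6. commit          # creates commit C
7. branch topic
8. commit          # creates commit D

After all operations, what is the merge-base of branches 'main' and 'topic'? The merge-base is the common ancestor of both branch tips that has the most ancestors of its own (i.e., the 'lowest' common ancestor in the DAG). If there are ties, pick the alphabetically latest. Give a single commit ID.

Answer: C

Derivation:
After op 1 (branch): HEAD=main@A [dev=A main=A]
After op 2 (checkout): HEAD=dev@A [dev=A main=A]
After op 3 (commit): HEAD=dev@B [dev=B main=A]
After op 4 (checkout): HEAD=main@A [dev=B main=A]
After op 5 (branch): HEAD=main@A [dev=B main=A work=A]
After op 6 (commit): HEAD=main@C [dev=B main=C work=A]
After op 7 (branch): HEAD=main@C [dev=B main=C topic=C work=A]
After op 8 (commit): HEAD=main@D [dev=B main=D topic=C work=A]
ancestors(main=D): ['A', 'C', 'D']
ancestors(topic=C): ['A', 'C']
common: ['A', 'C']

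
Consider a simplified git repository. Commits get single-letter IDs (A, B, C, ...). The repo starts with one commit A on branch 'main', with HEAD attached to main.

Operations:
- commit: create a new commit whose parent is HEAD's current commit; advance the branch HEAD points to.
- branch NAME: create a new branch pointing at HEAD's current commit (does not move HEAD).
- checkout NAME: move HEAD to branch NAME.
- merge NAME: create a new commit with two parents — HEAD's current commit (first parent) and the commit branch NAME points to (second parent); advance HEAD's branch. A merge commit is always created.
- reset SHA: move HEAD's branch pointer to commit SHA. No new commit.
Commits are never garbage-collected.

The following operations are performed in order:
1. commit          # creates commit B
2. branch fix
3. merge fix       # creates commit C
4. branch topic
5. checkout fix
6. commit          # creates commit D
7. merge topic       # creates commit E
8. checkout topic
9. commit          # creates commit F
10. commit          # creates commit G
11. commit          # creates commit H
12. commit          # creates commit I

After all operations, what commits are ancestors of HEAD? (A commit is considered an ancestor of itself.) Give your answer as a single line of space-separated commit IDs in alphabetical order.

After op 1 (commit): HEAD=main@B [main=B]
After op 2 (branch): HEAD=main@B [fix=B main=B]
After op 3 (merge): HEAD=main@C [fix=B main=C]
After op 4 (branch): HEAD=main@C [fix=B main=C topic=C]
After op 5 (checkout): HEAD=fix@B [fix=B main=C topic=C]
After op 6 (commit): HEAD=fix@D [fix=D main=C topic=C]
After op 7 (merge): HEAD=fix@E [fix=E main=C topic=C]
After op 8 (checkout): HEAD=topic@C [fix=E main=C topic=C]
After op 9 (commit): HEAD=topic@F [fix=E main=C topic=F]
After op 10 (commit): HEAD=topic@G [fix=E main=C topic=G]
After op 11 (commit): HEAD=topic@H [fix=E main=C topic=H]
After op 12 (commit): HEAD=topic@I [fix=E main=C topic=I]

Answer: A B C F G H I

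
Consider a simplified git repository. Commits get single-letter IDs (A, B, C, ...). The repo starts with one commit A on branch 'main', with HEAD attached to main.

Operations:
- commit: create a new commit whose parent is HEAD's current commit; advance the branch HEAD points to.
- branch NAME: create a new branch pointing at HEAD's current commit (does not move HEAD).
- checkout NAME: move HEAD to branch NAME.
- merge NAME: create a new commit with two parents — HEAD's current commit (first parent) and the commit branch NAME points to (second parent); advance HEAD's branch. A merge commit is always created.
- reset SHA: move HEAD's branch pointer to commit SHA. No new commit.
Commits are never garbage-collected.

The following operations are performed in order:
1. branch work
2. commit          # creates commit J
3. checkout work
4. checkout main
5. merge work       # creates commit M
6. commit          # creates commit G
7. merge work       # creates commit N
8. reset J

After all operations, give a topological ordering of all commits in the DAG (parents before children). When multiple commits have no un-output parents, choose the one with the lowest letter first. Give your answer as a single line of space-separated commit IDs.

After op 1 (branch): HEAD=main@A [main=A work=A]
After op 2 (commit): HEAD=main@J [main=J work=A]
After op 3 (checkout): HEAD=work@A [main=J work=A]
After op 4 (checkout): HEAD=main@J [main=J work=A]
After op 5 (merge): HEAD=main@M [main=M work=A]
After op 6 (commit): HEAD=main@G [main=G work=A]
After op 7 (merge): HEAD=main@N [main=N work=A]
After op 8 (reset): HEAD=main@J [main=J work=A]
commit A: parents=[]
commit G: parents=['M']
commit J: parents=['A']
commit M: parents=['J', 'A']
commit N: parents=['G', 'A']

Answer: A J M G N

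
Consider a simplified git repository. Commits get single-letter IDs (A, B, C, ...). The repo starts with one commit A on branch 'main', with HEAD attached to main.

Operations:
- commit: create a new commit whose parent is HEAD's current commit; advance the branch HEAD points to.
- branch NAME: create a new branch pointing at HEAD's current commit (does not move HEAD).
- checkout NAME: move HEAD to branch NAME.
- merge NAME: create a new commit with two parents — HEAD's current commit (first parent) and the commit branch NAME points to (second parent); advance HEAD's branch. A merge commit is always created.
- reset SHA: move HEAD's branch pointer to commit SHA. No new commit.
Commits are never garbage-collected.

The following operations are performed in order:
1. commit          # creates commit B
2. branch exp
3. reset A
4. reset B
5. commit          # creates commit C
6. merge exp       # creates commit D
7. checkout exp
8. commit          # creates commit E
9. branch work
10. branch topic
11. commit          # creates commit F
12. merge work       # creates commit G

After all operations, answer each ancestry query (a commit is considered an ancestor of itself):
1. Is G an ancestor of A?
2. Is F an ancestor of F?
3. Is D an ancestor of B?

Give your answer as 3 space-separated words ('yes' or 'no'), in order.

After op 1 (commit): HEAD=main@B [main=B]
After op 2 (branch): HEAD=main@B [exp=B main=B]
After op 3 (reset): HEAD=main@A [exp=B main=A]
After op 4 (reset): HEAD=main@B [exp=B main=B]
After op 5 (commit): HEAD=main@C [exp=B main=C]
After op 6 (merge): HEAD=main@D [exp=B main=D]
After op 7 (checkout): HEAD=exp@B [exp=B main=D]
After op 8 (commit): HEAD=exp@E [exp=E main=D]
After op 9 (branch): HEAD=exp@E [exp=E main=D work=E]
After op 10 (branch): HEAD=exp@E [exp=E main=D topic=E work=E]
After op 11 (commit): HEAD=exp@F [exp=F main=D topic=E work=E]
After op 12 (merge): HEAD=exp@G [exp=G main=D topic=E work=E]
ancestors(A) = {A}; G in? no
ancestors(F) = {A,B,E,F}; F in? yes
ancestors(B) = {A,B}; D in? no

Answer: no yes no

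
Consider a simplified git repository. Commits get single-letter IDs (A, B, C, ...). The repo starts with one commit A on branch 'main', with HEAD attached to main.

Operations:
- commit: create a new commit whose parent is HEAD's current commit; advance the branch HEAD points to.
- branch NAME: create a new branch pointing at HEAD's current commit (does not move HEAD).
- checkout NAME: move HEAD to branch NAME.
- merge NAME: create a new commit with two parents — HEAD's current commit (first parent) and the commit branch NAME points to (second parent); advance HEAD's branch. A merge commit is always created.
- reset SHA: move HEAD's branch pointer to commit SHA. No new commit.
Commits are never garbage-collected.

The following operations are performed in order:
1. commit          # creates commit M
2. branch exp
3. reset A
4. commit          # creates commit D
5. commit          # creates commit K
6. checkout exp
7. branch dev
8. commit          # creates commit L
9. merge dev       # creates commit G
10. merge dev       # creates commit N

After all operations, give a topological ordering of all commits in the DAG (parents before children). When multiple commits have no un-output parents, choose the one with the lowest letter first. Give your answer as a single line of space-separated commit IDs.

After op 1 (commit): HEAD=main@M [main=M]
After op 2 (branch): HEAD=main@M [exp=M main=M]
After op 3 (reset): HEAD=main@A [exp=M main=A]
After op 4 (commit): HEAD=main@D [exp=M main=D]
After op 5 (commit): HEAD=main@K [exp=M main=K]
After op 6 (checkout): HEAD=exp@M [exp=M main=K]
After op 7 (branch): HEAD=exp@M [dev=M exp=M main=K]
After op 8 (commit): HEAD=exp@L [dev=M exp=L main=K]
After op 9 (merge): HEAD=exp@G [dev=M exp=G main=K]
After op 10 (merge): HEAD=exp@N [dev=M exp=N main=K]
commit A: parents=[]
commit D: parents=['A']
commit G: parents=['L', 'M']
commit K: parents=['D']
commit L: parents=['M']
commit M: parents=['A']
commit N: parents=['G', 'M']

Answer: A D K M L G N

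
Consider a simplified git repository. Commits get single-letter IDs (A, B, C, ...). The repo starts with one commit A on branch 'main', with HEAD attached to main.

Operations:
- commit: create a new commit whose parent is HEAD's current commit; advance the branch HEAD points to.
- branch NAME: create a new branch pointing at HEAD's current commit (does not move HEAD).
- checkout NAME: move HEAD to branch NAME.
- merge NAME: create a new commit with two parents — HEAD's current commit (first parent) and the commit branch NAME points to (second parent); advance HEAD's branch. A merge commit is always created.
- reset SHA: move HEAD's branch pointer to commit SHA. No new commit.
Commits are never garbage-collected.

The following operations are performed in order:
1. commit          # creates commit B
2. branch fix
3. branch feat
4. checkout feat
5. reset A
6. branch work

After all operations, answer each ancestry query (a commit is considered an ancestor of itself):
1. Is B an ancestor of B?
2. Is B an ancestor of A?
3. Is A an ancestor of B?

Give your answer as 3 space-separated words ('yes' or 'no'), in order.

Answer: yes no yes

Derivation:
After op 1 (commit): HEAD=main@B [main=B]
After op 2 (branch): HEAD=main@B [fix=B main=B]
After op 3 (branch): HEAD=main@B [feat=B fix=B main=B]
After op 4 (checkout): HEAD=feat@B [feat=B fix=B main=B]
After op 5 (reset): HEAD=feat@A [feat=A fix=B main=B]
After op 6 (branch): HEAD=feat@A [feat=A fix=B main=B work=A]
ancestors(B) = {A,B}; B in? yes
ancestors(A) = {A}; B in? no
ancestors(B) = {A,B}; A in? yes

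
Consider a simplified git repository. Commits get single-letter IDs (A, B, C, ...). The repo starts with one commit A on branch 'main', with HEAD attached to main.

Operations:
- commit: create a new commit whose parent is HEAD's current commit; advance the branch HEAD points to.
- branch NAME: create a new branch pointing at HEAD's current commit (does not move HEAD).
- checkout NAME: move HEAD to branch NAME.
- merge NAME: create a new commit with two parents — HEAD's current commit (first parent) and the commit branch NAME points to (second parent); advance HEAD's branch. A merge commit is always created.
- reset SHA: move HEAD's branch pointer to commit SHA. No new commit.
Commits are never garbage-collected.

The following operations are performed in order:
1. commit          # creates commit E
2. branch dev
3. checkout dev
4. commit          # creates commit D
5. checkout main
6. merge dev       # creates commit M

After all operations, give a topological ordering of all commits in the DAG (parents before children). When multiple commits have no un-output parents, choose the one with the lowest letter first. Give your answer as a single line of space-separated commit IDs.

After op 1 (commit): HEAD=main@E [main=E]
After op 2 (branch): HEAD=main@E [dev=E main=E]
After op 3 (checkout): HEAD=dev@E [dev=E main=E]
After op 4 (commit): HEAD=dev@D [dev=D main=E]
After op 5 (checkout): HEAD=main@E [dev=D main=E]
After op 6 (merge): HEAD=main@M [dev=D main=M]
commit A: parents=[]
commit D: parents=['E']
commit E: parents=['A']
commit M: parents=['E', 'D']

Answer: A E D M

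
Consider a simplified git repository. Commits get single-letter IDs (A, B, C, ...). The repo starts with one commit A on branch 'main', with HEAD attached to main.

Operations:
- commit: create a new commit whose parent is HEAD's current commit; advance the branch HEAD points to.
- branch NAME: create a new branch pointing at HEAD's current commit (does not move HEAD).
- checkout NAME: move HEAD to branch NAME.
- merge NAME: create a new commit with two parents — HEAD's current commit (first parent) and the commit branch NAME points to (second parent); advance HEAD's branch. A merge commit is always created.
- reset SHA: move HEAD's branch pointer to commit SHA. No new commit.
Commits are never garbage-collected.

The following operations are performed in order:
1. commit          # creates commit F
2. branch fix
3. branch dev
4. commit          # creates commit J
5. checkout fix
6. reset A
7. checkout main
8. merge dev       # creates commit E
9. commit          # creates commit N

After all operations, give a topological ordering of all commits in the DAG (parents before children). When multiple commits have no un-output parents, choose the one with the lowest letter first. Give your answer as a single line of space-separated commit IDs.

Answer: A F J E N

Derivation:
After op 1 (commit): HEAD=main@F [main=F]
After op 2 (branch): HEAD=main@F [fix=F main=F]
After op 3 (branch): HEAD=main@F [dev=F fix=F main=F]
After op 4 (commit): HEAD=main@J [dev=F fix=F main=J]
After op 5 (checkout): HEAD=fix@F [dev=F fix=F main=J]
After op 6 (reset): HEAD=fix@A [dev=F fix=A main=J]
After op 7 (checkout): HEAD=main@J [dev=F fix=A main=J]
After op 8 (merge): HEAD=main@E [dev=F fix=A main=E]
After op 9 (commit): HEAD=main@N [dev=F fix=A main=N]
commit A: parents=[]
commit E: parents=['J', 'F']
commit F: parents=['A']
commit J: parents=['F']
commit N: parents=['E']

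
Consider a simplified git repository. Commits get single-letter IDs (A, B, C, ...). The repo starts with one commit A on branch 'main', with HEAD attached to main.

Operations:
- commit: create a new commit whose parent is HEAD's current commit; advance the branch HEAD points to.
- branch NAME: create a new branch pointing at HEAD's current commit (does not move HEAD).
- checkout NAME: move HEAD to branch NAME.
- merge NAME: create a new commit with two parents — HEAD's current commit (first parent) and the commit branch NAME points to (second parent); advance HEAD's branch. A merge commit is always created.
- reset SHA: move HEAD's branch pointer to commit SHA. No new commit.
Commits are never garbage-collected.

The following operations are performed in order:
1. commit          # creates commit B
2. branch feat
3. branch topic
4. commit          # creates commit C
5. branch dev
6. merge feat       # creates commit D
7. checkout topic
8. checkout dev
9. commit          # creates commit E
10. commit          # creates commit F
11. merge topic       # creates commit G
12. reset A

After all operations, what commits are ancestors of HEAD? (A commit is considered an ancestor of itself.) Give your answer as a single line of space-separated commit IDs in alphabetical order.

After op 1 (commit): HEAD=main@B [main=B]
After op 2 (branch): HEAD=main@B [feat=B main=B]
After op 3 (branch): HEAD=main@B [feat=B main=B topic=B]
After op 4 (commit): HEAD=main@C [feat=B main=C topic=B]
After op 5 (branch): HEAD=main@C [dev=C feat=B main=C topic=B]
After op 6 (merge): HEAD=main@D [dev=C feat=B main=D topic=B]
After op 7 (checkout): HEAD=topic@B [dev=C feat=B main=D topic=B]
After op 8 (checkout): HEAD=dev@C [dev=C feat=B main=D topic=B]
After op 9 (commit): HEAD=dev@E [dev=E feat=B main=D topic=B]
After op 10 (commit): HEAD=dev@F [dev=F feat=B main=D topic=B]
After op 11 (merge): HEAD=dev@G [dev=G feat=B main=D topic=B]
After op 12 (reset): HEAD=dev@A [dev=A feat=B main=D topic=B]

Answer: A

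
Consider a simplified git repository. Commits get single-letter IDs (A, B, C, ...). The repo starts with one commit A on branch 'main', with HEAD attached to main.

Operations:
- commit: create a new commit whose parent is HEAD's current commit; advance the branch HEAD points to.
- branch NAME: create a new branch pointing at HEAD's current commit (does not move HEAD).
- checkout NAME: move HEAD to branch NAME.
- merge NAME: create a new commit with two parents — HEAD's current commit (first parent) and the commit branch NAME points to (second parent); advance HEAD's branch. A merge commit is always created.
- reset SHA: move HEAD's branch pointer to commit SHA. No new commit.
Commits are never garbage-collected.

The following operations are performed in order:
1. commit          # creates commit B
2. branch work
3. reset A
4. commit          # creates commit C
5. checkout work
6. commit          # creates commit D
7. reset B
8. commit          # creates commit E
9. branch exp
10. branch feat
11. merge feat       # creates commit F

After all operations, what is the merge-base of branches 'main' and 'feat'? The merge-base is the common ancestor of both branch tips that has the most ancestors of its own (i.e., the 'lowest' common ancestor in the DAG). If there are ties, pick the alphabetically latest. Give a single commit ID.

Answer: A

Derivation:
After op 1 (commit): HEAD=main@B [main=B]
After op 2 (branch): HEAD=main@B [main=B work=B]
After op 3 (reset): HEAD=main@A [main=A work=B]
After op 4 (commit): HEAD=main@C [main=C work=B]
After op 5 (checkout): HEAD=work@B [main=C work=B]
After op 6 (commit): HEAD=work@D [main=C work=D]
After op 7 (reset): HEAD=work@B [main=C work=B]
After op 8 (commit): HEAD=work@E [main=C work=E]
After op 9 (branch): HEAD=work@E [exp=E main=C work=E]
After op 10 (branch): HEAD=work@E [exp=E feat=E main=C work=E]
After op 11 (merge): HEAD=work@F [exp=E feat=E main=C work=F]
ancestors(main=C): ['A', 'C']
ancestors(feat=E): ['A', 'B', 'E']
common: ['A']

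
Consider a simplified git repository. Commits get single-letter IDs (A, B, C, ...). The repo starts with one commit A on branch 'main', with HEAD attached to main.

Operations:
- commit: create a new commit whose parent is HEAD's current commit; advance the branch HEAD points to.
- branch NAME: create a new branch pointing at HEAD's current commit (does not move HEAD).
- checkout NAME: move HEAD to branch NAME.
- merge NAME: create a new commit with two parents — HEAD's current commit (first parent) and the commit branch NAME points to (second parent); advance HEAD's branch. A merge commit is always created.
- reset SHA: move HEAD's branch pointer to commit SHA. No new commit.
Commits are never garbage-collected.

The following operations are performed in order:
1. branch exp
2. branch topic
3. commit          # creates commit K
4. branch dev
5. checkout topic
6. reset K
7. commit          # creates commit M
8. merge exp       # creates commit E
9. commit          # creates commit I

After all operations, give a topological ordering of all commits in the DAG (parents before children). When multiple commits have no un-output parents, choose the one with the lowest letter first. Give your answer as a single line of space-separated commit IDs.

Answer: A K M E I

Derivation:
After op 1 (branch): HEAD=main@A [exp=A main=A]
After op 2 (branch): HEAD=main@A [exp=A main=A topic=A]
After op 3 (commit): HEAD=main@K [exp=A main=K topic=A]
After op 4 (branch): HEAD=main@K [dev=K exp=A main=K topic=A]
After op 5 (checkout): HEAD=topic@A [dev=K exp=A main=K topic=A]
After op 6 (reset): HEAD=topic@K [dev=K exp=A main=K topic=K]
After op 7 (commit): HEAD=topic@M [dev=K exp=A main=K topic=M]
After op 8 (merge): HEAD=topic@E [dev=K exp=A main=K topic=E]
After op 9 (commit): HEAD=topic@I [dev=K exp=A main=K topic=I]
commit A: parents=[]
commit E: parents=['M', 'A']
commit I: parents=['E']
commit K: parents=['A']
commit M: parents=['K']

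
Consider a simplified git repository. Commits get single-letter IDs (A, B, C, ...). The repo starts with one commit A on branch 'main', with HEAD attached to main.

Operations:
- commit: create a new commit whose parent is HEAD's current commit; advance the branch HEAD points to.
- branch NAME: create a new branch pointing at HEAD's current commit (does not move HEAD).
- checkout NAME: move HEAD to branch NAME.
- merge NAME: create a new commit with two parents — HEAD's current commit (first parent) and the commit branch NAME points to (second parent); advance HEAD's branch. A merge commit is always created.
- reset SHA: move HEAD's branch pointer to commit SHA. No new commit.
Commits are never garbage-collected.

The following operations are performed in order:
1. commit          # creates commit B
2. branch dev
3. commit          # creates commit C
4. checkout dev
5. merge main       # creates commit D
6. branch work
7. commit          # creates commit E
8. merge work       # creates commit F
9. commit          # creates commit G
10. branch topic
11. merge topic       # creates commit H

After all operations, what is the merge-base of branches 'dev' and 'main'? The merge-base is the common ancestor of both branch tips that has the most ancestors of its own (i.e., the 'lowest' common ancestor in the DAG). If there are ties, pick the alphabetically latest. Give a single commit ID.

After op 1 (commit): HEAD=main@B [main=B]
After op 2 (branch): HEAD=main@B [dev=B main=B]
After op 3 (commit): HEAD=main@C [dev=B main=C]
After op 4 (checkout): HEAD=dev@B [dev=B main=C]
After op 5 (merge): HEAD=dev@D [dev=D main=C]
After op 6 (branch): HEAD=dev@D [dev=D main=C work=D]
After op 7 (commit): HEAD=dev@E [dev=E main=C work=D]
After op 8 (merge): HEAD=dev@F [dev=F main=C work=D]
After op 9 (commit): HEAD=dev@G [dev=G main=C work=D]
After op 10 (branch): HEAD=dev@G [dev=G main=C topic=G work=D]
After op 11 (merge): HEAD=dev@H [dev=H main=C topic=G work=D]
ancestors(dev=H): ['A', 'B', 'C', 'D', 'E', 'F', 'G', 'H']
ancestors(main=C): ['A', 'B', 'C']
common: ['A', 'B', 'C']

Answer: C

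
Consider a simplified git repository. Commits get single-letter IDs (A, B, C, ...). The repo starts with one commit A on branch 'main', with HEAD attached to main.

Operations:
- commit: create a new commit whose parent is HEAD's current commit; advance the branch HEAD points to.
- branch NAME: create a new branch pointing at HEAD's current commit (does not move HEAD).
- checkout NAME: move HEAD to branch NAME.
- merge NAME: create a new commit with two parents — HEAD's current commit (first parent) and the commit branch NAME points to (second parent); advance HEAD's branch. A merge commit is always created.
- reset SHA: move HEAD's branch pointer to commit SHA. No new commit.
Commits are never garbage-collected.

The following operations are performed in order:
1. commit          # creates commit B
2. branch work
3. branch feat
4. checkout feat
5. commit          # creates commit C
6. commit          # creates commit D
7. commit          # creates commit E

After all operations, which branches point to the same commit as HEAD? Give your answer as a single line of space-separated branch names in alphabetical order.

Answer: feat

Derivation:
After op 1 (commit): HEAD=main@B [main=B]
After op 2 (branch): HEAD=main@B [main=B work=B]
After op 3 (branch): HEAD=main@B [feat=B main=B work=B]
After op 4 (checkout): HEAD=feat@B [feat=B main=B work=B]
After op 5 (commit): HEAD=feat@C [feat=C main=B work=B]
After op 6 (commit): HEAD=feat@D [feat=D main=B work=B]
After op 7 (commit): HEAD=feat@E [feat=E main=B work=B]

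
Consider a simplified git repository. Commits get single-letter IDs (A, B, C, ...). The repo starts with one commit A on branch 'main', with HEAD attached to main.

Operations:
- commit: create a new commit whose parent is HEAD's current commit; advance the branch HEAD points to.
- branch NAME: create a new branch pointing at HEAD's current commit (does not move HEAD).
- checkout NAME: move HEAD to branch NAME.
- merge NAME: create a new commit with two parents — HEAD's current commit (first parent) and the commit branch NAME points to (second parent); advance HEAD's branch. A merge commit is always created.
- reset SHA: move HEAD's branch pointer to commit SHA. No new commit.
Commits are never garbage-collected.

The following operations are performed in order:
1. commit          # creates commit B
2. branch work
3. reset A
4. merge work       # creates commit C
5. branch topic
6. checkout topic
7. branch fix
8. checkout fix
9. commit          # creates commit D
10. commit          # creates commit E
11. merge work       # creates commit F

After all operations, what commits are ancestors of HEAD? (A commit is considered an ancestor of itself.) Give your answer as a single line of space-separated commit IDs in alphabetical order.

After op 1 (commit): HEAD=main@B [main=B]
After op 2 (branch): HEAD=main@B [main=B work=B]
After op 3 (reset): HEAD=main@A [main=A work=B]
After op 4 (merge): HEAD=main@C [main=C work=B]
After op 5 (branch): HEAD=main@C [main=C topic=C work=B]
After op 6 (checkout): HEAD=topic@C [main=C topic=C work=B]
After op 7 (branch): HEAD=topic@C [fix=C main=C topic=C work=B]
After op 8 (checkout): HEAD=fix@C [fix=C main=C topic=C work=B]
After op 9 (commit): HEAD=fix@D [fix=D main=C topic=C work=B]
After op 10 (commit): HEAD=fix@E [fix=E main=C topic=C work=B]
After op 11 (merge): HEAD=fix@F [fix=F main=C topic=C work=B]

Answer: A B C D E F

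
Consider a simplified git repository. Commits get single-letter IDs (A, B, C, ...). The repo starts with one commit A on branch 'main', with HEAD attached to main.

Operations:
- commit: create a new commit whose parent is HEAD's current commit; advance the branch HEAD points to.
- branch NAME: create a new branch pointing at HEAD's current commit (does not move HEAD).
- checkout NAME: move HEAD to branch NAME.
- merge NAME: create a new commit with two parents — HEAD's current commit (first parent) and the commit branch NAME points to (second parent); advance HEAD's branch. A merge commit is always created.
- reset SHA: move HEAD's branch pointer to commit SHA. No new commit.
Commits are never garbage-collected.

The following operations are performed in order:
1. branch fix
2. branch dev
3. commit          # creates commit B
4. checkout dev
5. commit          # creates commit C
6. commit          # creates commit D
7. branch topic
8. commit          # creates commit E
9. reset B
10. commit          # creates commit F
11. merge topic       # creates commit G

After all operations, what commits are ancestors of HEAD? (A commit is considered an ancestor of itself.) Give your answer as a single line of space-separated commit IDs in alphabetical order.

Answer: A B C D F G

Derivation:
After op 1 (branch): HEAD=main@A [fix=A main=A]
After op 2 (branch): HEAD=main@A [dev=A fix=A main=A]
After op 3 (commit): HEAD=main@B [dev=A fix=A main=B]
After op 4 (checkout): HEAD=dev@A [dev=A fix=A main=B]
After op 5 (commit): HEAD=dev@C [dev=C fix=A main=B]
After op 6 (commit): HEAD=dev@D [dev=D fix=A main=B]
After op 7 (branch): HEAD=dev@D [dev=D fix=A main=B topic=D]
After op 8 (commit): HEAD=dev@E [dev=E fix=A main=B topic=D]
After op 9 (reset): HEAD=dev@B [dev=B fix=A main=B topic=D]
After op 10 (commit): HEAD=dev@F [dev=F fix=A main=B topic=D]
After op 11 (merge): HEAD=dev@G [dev=G fix=A main=B topic=D]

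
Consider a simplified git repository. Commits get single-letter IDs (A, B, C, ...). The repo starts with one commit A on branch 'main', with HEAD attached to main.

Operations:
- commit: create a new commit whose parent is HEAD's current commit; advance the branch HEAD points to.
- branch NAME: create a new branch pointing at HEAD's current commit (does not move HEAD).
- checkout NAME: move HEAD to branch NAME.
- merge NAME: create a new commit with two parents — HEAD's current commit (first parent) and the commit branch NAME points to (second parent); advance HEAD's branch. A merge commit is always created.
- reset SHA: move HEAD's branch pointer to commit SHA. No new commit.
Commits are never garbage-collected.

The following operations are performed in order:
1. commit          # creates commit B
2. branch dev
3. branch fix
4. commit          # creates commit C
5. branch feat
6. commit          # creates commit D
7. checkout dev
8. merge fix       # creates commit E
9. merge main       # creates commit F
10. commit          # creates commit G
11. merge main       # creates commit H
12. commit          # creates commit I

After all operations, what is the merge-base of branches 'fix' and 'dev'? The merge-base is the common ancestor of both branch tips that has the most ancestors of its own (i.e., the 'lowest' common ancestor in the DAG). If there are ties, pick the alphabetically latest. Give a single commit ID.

Answer: B

Derivation:
After op 1 (commit): HEAD=main@B [main=B]
After op 2 (branch): HEAD=main@B [dev=B main=B]
After op 3 (branch): HEAD=main@B [dev=B fix=B main=B]
After op 4 (commit): HEAD=main@C [dev=B fix=B main=C]
After op 5 (branch): HEAD=main@C [dev=B feat=C fix=B main=C]
After op 6 (commit): HEAD=main@D [dev=B feat=C fix=B main=D]
After op 7 (checkout): HEAD=dev@B [dev=B feat=C fix=B main=D]
After op 8 (merge): HEAD=dev@E [dev=E feat=C fix=B main=D]
After op 9 (merge): HEAD=dev@F [dev=F feat=C fix=B main=D]
After op 10 (commit): HEAD=dev@G [dev=G feat=C fix=B main=D]
After op 11 (merge): HEAD=dev@H [dev=H feat=C fix=B main=D]
After op 12 (commit): HEAD=dev@I [dev=I feat=C fix=B main=D]
ancestors(fix=B): ['A', 'B']
ancestors(dev=I): ['A', 'B', 'C', 'D', 'E', 'F', 'G', 'H', 'I']
common: ['A', 'B']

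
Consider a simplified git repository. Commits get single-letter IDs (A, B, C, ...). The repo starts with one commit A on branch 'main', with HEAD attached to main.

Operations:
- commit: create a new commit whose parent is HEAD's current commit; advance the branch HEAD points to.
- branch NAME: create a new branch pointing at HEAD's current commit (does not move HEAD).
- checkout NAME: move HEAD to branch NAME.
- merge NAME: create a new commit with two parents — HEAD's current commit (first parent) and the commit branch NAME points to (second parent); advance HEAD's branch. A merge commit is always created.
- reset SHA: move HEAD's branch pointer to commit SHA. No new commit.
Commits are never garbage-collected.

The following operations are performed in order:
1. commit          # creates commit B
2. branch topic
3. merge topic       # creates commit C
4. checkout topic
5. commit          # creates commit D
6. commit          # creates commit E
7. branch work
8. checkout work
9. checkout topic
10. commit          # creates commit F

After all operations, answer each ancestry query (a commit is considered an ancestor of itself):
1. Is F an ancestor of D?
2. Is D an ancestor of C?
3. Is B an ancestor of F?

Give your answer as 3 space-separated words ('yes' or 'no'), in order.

Answer: no no yes

Derivation:
After op 1 (commit): HEAD=main@B [main=B]
After op 2 (branch): HEAD=main@B [main=B topic=B]
After op 3 (merge): HEAD=main@C [main=C topic=B]
After op 4 (checkout): HEAD=topic@B [main=C topic=B]
After op 5 (commit): HEAD=topic@D [main=C topic=D]
After op 6 (commit): HEAD=topic@E [main=C topic=E]
After op 7 (branch): HEAD=topic@E [main=C topic=E work=E]
After op 8 (checkout): HEAD=work@E [main=C topic=E work=E]
After op 9 (checkout): HEAD=topic@E [main=C topic=E work=E]
After op 10 (commit): HEAD=topic@F [main=C topic=F work=E]
ancestors(D) = {A,B,D}; F in? no
ancestors(C) = {A,B,C}; D in? no
ancestors(F) = {A,B,D,E,F}; B in? yes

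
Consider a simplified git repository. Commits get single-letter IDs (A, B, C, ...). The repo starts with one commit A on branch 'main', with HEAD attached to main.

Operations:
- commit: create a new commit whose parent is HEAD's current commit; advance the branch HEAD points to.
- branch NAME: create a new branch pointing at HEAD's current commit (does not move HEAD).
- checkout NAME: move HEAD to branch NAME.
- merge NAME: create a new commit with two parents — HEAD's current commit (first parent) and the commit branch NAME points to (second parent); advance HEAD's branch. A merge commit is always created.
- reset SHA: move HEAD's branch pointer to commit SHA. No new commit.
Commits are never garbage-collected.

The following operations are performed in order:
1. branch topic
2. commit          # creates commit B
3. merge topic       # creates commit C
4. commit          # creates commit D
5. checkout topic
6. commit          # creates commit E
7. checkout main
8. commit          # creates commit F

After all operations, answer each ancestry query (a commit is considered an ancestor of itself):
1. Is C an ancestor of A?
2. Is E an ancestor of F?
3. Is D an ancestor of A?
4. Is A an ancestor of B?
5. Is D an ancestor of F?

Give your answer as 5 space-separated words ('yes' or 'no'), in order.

Answer: no no no yes yes

Derivation:
After op 1 (branch): HEAD=main@A [main=A topic=A]
After op 2 (commit): HEAD=main@B [main=B topic=A]
After op 3 (merge): HEAD=main@C [main=C topic=A]
After op 4 (commit): HEAD=main@D [main=D topic=A]
After op 5 (checkout): HEAD=topic@A [main=D topic=A]
After op 6 (commit): HEAD=topic@E [main=D topic=E]
After op 7 (checkout): HEAD=main@D [main=D topic=E]
After op 8 (commit): HEAD=main@F [main=F topic=E]
ancestors(A) = {A}; C in? no
ancestors(F) = {A,B,C,D,F}; E in? no
ancestors(A) = {A}; D in? no
ancestors(B) = {A,B}; A in? yes
ancestors(F) = {A,B,C,D,F}; D in? yes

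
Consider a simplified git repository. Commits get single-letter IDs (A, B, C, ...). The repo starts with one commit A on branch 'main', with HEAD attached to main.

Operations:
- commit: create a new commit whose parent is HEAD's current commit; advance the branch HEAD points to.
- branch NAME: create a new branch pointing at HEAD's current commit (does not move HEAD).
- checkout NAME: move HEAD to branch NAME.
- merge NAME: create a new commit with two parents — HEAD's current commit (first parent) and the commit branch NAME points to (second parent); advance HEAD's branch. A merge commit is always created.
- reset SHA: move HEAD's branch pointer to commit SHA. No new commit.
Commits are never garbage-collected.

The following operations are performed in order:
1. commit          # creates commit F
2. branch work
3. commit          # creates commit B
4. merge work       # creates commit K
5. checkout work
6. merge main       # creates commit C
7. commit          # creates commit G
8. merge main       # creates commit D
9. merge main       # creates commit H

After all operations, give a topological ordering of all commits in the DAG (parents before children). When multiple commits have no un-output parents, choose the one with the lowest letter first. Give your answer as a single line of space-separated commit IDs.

After op 1 (commit): HEAD=main@F [main=F]
After op 2 (branch): HEAD=main@F [main=F work=F]
After op 3 (commit): HEAD=main@B [main=B work=F]
After op 4 (merge): HEAD=main@K [main=K work=F]
After op 5 (checkout): HEAD=work@F [main=K work=F]
After op 6 (merge): HEAD=work@C [main=K work=C]
After op 7 (commit): HEAD=work@G [main=K work=G]
After op 8 (merge): HEAD=work@D [main=K work=D]
After op 9 (merge): HEAD=work@H [main=K work=H]
commit A: parents=[]
commit B: parents=['F']
commit C: parents=['F', 'K']
commit D: parents=['G', 'K']
commit F: parents=['A']
commit G: parents=['C']
commit H: parents=['D', 'K']
commit K: parents=['B', 'F']

Answer: A F B K C G D H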